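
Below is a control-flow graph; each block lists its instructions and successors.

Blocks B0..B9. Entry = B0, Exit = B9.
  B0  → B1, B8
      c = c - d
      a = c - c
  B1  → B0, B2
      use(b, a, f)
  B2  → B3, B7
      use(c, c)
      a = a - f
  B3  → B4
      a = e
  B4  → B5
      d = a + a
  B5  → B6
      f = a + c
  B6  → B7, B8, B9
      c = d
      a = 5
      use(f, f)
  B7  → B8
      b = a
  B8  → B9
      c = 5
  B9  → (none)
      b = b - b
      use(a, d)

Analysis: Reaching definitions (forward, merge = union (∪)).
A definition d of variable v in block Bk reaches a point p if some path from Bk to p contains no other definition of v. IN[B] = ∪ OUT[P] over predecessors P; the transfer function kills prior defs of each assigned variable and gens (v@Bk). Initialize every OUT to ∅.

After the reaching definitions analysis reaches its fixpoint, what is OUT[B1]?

Converged values:
  B0:  IN={a@B0, c@B0}  OUT={a@B0, c@B0}
  B1:  IN={a@B0, c@B0}  OUT={a@B0, c@B0}
  B2:  IN={a@B0, c@B0}  OUT={a@B2, c@B0}
  B3:  IN={a@B2, c@B0}  OUT={a@B3, c@B0}
  B4:  IN={a@B3, c@B0}  OUT={a@B3, c@B0, d@B4}
  B5:  IN={a@B3, c@B0, d@B4}  OUT={a@B3, c@B0, d@B4, f@B5}
  B6:  IN={a@B3, c@B0, d@B4, f@B5}  OUT={a@B6, c@B6, d@B4, f@B5}
  B7:  IN={a@B2, a@B6, c@B0, c@B6, d@B4, f@B5}  OUT={a@B2, a@B6, b@B7, c@B0, c@B6, d@B4, f@B5}
  B8:  IN={a@B0, a@B2, a@B6, b@B7, c@B0, c@B6, d@B4, f@B5}  OUT={a@B0, a@B2, a@B6, b@B7, c@B8, d@B4, f@B5}
  B9:  IN={a@B0, a@B2, a@B6, b@B7, c@B6, c@B8, d@B4, f@B5}  OUT={a@B0, a@B2, a@B6, b@B9, c@B6, c@B8, d@B4, f@B5}

Merge at B1: IN[B1] = OUT[B0] = {a@B0, c@B0}
Applying B1's transfer function to that IN value gives OUT[B1] (row B1 above).

Answer: {a@B0, c@B0}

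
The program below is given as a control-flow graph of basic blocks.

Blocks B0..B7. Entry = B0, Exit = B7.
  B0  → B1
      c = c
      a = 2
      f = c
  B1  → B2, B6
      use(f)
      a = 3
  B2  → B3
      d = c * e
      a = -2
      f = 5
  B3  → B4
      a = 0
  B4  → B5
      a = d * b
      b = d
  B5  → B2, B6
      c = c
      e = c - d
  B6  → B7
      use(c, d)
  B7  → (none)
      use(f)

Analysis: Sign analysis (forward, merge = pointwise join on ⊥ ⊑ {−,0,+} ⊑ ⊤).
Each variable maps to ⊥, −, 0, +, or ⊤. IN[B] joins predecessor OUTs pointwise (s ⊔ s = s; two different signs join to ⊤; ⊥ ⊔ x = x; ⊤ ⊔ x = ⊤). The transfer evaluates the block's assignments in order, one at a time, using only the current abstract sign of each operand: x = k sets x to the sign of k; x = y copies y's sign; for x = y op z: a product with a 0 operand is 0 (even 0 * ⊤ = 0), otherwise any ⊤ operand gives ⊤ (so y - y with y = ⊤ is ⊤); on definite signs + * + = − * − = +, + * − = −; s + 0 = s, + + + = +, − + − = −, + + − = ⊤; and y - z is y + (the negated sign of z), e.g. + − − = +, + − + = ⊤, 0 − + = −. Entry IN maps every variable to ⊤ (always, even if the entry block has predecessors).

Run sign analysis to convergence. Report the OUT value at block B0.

Converged values:
  B0: | IN=(all ⊤) | OUT={a:+; rest ⊤}
  B1: | IN={a:+; rest ⊤} | OUT={a:+; rest ⊤}
  B2: | IN=(all ⊤) | OUT={a:-, f:+; rest ⊤}
  B3: | IN={a:-, f:+; rest ⊤} | OUT={a:0, f:+; rest ⊤}
  B4: | IN={a:0, f:+; rest ⊤} | OUT={f:+; rest ⊤}
  B5: | IN={f:+; rest ⊤} | OUT={f:+; rest ⊤}
  B6: | IN=(all ⊤) | OUT=(all ⊤)
  B7: | IN=(all ⊤) | OUT=(all ⊤)

B0 is the boundary node: IN[B0] = {a: ⊤, b: ⊤, c: ⊤, d: ⊤, e: ⊤, f: ⊤}
Applying B0's transfer function to that IN value gives OUT[B0] (row B0 above).

Answer: {a: +, b: ⊤, c: ⊤, d: ⊤, e: ⊤, f: ⊤}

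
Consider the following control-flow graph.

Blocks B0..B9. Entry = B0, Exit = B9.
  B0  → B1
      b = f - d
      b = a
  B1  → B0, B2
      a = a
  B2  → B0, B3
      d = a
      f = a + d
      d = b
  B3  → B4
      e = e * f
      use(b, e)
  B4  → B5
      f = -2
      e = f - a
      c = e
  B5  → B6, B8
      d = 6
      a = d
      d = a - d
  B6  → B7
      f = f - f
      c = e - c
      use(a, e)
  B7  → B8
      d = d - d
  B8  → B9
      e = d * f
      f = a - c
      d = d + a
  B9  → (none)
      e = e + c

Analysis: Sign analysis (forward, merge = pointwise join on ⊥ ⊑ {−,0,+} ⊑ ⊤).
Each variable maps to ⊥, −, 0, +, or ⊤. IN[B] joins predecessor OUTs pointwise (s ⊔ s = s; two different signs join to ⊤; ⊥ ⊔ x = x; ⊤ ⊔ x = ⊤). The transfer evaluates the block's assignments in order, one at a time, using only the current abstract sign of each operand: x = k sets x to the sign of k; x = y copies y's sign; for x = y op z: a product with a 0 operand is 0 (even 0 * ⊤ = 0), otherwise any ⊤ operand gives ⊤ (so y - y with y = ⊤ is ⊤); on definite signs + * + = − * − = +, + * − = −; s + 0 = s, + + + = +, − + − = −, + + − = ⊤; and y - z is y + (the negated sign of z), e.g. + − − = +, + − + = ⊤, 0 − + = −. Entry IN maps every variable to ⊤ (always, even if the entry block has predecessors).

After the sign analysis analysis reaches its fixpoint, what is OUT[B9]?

Answer: {a: +, b: ⊤, c: ⊤, d: ⊤, e: ⊤, f: ⊤}

Working:
Fixpoint table:
  B0:  IN=(all ⊤)  OUT=(all ⊤)
  B1:  IN=(all ⊤)  OUT=(all ⊤)
  B2:  IN=(all ⊤)  OUT=(all ⊤)
  B3:  IN=(all ⊤)  OUT=(all ⊤)
  B4:  IN=(all ⊤)  OUT={f:-; rest ⊤}
  B5:  IN={f:-; rest ⊤}  OUT={a:+, f:-; rest ⊤}
  B6:  IN={a:+, f:-; rest ⊤}  OUT={a:+; rest ⊤}
  B7:  IN={a:+; rest ⊤}  OUT={a:+; rest ⊤}
  B8:  IN={a:+; rest ⊤}  OUT={a:+; rest ⊤}
  B9:  IN={a:+; rest ⊤}  OUT={a:+; rest ⊤}

Merge at B9: IN[B9] = OUT[B8] = {a: +, b: ⊤, c: ⊤, d: ⊤, e: ⊤, f: ⊤}
Applying B9's transfer function to that IN value gives OUT[B9] (row B9 above).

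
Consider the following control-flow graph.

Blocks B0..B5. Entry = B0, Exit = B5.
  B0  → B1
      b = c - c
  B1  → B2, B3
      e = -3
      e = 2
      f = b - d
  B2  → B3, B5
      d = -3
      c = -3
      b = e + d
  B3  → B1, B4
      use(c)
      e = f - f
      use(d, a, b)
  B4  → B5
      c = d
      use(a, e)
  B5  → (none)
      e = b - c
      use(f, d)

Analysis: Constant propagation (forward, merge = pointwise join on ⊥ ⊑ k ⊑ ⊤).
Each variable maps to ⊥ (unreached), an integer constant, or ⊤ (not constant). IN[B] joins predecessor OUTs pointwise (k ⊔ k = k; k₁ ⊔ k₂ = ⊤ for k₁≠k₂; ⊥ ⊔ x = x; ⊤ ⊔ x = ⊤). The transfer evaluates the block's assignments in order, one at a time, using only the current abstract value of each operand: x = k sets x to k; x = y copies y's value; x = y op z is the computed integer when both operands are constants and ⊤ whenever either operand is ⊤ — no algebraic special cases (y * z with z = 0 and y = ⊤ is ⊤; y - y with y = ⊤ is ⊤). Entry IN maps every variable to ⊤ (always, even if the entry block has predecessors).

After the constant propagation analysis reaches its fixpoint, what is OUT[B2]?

Converged values:
  B0:  IN=(all ⊤)  OUT=(all ⊤)
  B1:  IN=(all ⊤)  OUT={e:2; rest ⊤}
  B2:  IN={e:2; rest ⊤}  OUT={b:-1, c:-3, d:-3, e:2; rest ⊤}
  B3:  IN={e:2; rest ⊤}  OUT=(all ⊤)
  B4:  IN=(all ⊤)  OUT=(all ⊤)
  B5:  IN=(all ⊤)  OUT=(all ⊤)

Merge at B2: IN[B2] = OUT[B1] = {a: ⊤, b: ⊤, c: ⊤, d: ⊤, e: 2, f: ⊤}
Applying B2's transfer function to that IN value gives OUT[B2] (row B2 above).

Answer: {a: ⊤, b: -1, c: -3, d: -3, e: 2, f: ⊤}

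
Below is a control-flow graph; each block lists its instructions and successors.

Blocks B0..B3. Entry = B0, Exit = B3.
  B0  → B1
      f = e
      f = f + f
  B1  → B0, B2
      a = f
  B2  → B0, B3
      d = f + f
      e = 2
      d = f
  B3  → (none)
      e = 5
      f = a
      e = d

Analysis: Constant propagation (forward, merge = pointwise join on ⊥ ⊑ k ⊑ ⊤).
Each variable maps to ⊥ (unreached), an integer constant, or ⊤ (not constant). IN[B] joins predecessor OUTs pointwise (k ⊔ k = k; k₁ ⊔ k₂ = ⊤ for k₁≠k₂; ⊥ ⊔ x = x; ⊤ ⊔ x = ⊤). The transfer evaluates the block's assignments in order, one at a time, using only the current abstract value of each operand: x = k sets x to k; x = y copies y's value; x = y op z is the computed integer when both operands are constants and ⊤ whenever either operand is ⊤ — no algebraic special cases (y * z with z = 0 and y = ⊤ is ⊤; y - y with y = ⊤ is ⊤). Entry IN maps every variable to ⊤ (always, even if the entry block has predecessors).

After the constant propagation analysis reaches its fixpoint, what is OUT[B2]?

Per-block solution:
  B0:  IN=(all ⊤)  OUT=(all ⊤)
  B1:  IN=(all ⊤)  OUT=(all ⊤)
  B2:  IN=(all ⊤)  OUT={e:2; rest ⊤}
  B3:  IN={e:2; rest ⊤}  OUT=(all ⊤)

Merge at B2: IN[B2] = OUT[B1] = {a: ⊤, b: ⊤, c: ⊤, d: ⊤, e: ⊤, f: ⊤}
Applying B2's transfer function to that IN value gives OUT[B2] (row B2 above).

Answer: {a: ⊤, b: ⊤, c: ⊤, d: ⊤, e: 2, f: ⊤}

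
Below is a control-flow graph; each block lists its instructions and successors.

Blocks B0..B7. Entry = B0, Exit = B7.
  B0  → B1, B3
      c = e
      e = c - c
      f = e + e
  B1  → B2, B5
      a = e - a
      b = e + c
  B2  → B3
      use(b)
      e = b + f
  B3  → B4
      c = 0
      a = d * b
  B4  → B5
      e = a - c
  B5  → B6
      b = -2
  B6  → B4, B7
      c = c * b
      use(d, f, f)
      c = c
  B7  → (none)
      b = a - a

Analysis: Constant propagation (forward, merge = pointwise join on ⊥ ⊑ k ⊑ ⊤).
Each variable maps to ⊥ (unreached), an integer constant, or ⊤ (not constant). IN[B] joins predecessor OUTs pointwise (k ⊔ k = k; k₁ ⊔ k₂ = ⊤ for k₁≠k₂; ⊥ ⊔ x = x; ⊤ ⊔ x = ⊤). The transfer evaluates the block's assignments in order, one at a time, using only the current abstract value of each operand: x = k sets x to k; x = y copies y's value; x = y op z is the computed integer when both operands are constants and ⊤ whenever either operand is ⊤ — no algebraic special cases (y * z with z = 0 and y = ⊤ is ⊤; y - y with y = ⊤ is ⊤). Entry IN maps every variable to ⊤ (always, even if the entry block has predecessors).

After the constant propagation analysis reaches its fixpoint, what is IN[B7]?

Answer: {a: ⊤, b: -2, c: ⊤, d: ⊤, e: ⊤, f: ⊤}

Derivation:
Fixpoint table:
  B0:  IN=(all ⊤)  OUT=(all ⊤)
  B1:  IN=(all ⊤)  OUT=(all ⊤)
  B2:  IN=(all ⊤)  OUT=(all ⊤)
  B3:  IN=(all ⊤)  OUT={c:0; rest ⊤}
  B4:  IN=(all ⊤)  OUT=(all ⊤)
  B5:  IN=(all ⊤)  OUT={b:-2; rest ⊤}
  B6:  IN={b:-2; rest ⊤}  OUT={b:-2; rest ⊤}
  B7:  IN={b:-2; rest ⊤}  OUT=(all ⊤)

Merge at B7: IN[B7] = OUT[B6] = {a: ⊤, b: -2, c: ⊤, d: ⊤, e: ⊤, f: ⊤}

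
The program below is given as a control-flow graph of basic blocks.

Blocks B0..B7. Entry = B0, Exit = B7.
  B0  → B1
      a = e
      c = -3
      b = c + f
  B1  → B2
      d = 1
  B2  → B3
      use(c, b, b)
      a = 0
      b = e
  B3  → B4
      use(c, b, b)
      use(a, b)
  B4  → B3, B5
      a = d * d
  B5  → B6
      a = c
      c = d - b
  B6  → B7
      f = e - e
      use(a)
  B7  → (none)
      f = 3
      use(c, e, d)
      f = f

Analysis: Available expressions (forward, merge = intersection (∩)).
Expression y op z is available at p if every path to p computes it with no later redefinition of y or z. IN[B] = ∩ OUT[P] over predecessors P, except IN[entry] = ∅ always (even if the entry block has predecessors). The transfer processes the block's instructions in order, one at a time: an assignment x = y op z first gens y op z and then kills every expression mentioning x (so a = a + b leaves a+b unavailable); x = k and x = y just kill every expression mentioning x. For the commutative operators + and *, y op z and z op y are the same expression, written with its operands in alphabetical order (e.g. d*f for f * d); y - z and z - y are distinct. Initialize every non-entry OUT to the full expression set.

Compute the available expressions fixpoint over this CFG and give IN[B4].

Answer: {c+f}

Trace:
Converged values:
  B0: | IN={} | OUT={c+f}
  B1: | IN={c+f} | OUT={c+f}
  B2: | IN={c+f} | OUT={c+f}
  B3: | IN={c+f} | OUT={c+f}
  B4: | IN={c+f} | OUT={c+f, d*d}
  B5: | IN={c+f, d*d} | OUT={d*d, d-b}
  B6: | IN={d*d, d-b} | OUT={d*d, d-b, e-e}
  B7: | IN={d*d, d-b, e-e} | OUT={d*d, d-b, e-e}

Merge at B4: IN[B4] = OUT[B3] = {c+f}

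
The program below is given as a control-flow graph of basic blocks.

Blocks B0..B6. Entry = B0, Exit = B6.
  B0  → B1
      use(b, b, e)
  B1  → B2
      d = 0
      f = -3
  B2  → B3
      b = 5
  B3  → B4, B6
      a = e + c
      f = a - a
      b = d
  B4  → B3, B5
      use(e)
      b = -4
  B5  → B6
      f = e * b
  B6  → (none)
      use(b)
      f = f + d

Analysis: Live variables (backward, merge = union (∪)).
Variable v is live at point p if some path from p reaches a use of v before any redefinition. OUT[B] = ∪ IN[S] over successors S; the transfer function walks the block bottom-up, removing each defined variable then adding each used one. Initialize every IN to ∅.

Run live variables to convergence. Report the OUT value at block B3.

Answer: {b, c, d, e, f}

Trace:
Fixpoint table:
  B0: | IN={b, c, e} | OUT={c, e}
  B1: | IN={c, e} | OUT={c, d, e}
  B2: | IN={c, d, e} | OUT={c, d, e}
  B3: | IN={c, d, e} | OUT={b, c, d, e, f}
  B4: | IN={c, d, e} | OUT={b, c, d, e}
  B5: | IN={b, d, e} | OUT={b, d, f}
  B6: | IN={b, d, f} | OUT={}

Merge at B3: OUT[B3] = IN[B4] ⊔ IN[B6] = {b, c, d, e, f}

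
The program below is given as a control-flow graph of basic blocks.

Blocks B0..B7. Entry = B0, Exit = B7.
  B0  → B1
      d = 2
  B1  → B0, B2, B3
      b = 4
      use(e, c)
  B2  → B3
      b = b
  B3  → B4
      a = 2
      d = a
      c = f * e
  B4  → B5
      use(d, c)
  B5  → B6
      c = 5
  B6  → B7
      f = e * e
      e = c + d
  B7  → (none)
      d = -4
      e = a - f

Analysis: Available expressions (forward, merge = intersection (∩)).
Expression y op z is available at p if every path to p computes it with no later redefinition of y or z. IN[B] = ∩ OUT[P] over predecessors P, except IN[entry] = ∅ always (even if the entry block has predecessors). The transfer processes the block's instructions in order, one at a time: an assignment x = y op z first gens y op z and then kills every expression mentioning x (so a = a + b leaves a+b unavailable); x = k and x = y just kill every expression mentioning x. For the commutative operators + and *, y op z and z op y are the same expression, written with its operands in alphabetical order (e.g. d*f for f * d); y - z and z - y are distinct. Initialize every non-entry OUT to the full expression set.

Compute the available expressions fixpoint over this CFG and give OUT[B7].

Converged values:
  B0:   IN={}   OUT={}
  B1:   IN={}   OUT={}
  B2:   IN={}   OUT={}
  B3:   IN={}   OUT={e*f}
  B4:   IN={e*f}   OUT={e*f}
  B5:   IN={e*f}   OUT={e*f}
  B6:   IN={e*f}   OUT={c+d}
  B7:   IN={c+d}   OUT={a-f}

Merge at B7: IN[B7] = OUT[B6] = {c+d}
Applying B7's transfer function to that IN value gives OUT[B7] (row B7 above).

Answer: {a-f}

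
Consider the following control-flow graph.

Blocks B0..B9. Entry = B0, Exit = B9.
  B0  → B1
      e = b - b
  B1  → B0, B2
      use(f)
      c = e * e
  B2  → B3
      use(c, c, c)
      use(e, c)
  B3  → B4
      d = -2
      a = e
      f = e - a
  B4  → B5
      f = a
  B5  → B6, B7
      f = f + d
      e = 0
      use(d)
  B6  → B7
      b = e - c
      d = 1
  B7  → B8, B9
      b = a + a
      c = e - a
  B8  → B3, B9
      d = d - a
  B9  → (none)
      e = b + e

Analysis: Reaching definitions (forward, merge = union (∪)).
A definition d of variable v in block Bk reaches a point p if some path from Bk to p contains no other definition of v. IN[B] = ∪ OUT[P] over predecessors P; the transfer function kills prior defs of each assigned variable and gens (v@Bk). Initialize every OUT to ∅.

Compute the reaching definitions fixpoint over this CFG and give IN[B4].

Answer: {a@B3, b@B7, c@B1, c@B7, d@B3, e@B0, e@B5, f@B3}

Working:
Per-block solution:
  B0:   IN={c@B1, e@B0}   OUT={c@B1, e@B0}
  B1:   IN={c@B1, e@B0}   OUT={c@B1, e@B0}
  B2:   IN={c@B1, e@B0}   OUT={c@B1, e@B0}
  B3:   IN={a@B3, b@B7, c@B1, c@B7, d@B8, e@B0, e@B5, f@B5}   OUT={a@B3, b@B7, c@B1, c@B7, d@B3, e@B0, e@B5, f@B3}
  B4:   IN={a@B3, b@B7, c@B1, c@B7, d@B3, e@B0, e@B5, f@B3}   OUT={a@B3, b@B7, c@B1, c@B7, d@B3, e@B0, e@B5, f@B4}
  B5:   IN={a@B3, b@B7, c@B1, c@B7, d@B3, e@B0, e@B5, f@B4}   OUT={a@B3, b@B7, c@B1, c@B7, d@B3, e@B5, f@B5}
  B6:   IN={a@B3, b@B7, c@B1, c@B7, d@B3, e@B5, f@B5}   OUT={a@B3, b@B6, c@B1, c@B7, d@B6, e@B5, f@B5}
  B7:   IN={a@B3, b@B6, b@B7, c@B1, c@B7, d@B3, d@B6, e@B5, f@B5}   OUT={a@B3, b@B7, c@B7, d@B3, d@B6, e@B5, f@B5}
  B8:   IN={a@B3, b@B7, c@B7, d@B3, d@B6, e@B5, f@B5}   OUT={a@B3, b@B7, c@B7, d@B8, e@B5, f@B5}
  B9:   IN={a@B3, b@B7, c@B7, d@B3, d@B6, d@B8, e@B5, f@B5}   OUT={a@B3, b@B7, c@B7, d@B3, d@B6, d@B8, e@B9, f@B5}

Merge at B4: IN[B4] = OUT[B3] = {a@B3, b@B7, c@B1, c@B7, d@B3, e@B0, e@B5, f@B3}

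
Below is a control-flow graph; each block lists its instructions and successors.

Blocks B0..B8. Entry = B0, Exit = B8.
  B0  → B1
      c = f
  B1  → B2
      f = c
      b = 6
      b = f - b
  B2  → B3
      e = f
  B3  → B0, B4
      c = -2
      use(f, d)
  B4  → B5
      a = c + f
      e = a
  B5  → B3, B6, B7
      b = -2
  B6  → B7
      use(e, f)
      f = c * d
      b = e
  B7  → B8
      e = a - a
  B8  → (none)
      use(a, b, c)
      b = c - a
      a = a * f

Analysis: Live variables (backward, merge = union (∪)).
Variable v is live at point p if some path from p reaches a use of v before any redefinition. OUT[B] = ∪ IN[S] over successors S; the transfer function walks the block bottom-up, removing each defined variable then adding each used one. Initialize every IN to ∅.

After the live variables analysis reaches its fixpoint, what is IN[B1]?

Answer: {c, d}

Trace:
Converged values:
  B0: | IN={d, f} | OUT={c, d}
  B1: | IN={c, d} | OUT={d, f}
  B2: | IN={d, f} | OUT={d, f}
  B3: | IN={d, f} | OUT={c, d, f}
  B4: | IN={c, d, f} | OUT={a, c, d, e, f}
  B5: | IN={a, c, d, e, f} | OUT={a, b, c, d, e, f}
  B6: | IN={a, c, d, e, f} | OUT={a, b, c, f}
  B7: | IN={a, b, c, f} | OUT={a, b, c, f}
  B8: | IN={a, b, c, f} | OUT={}

Merge at B1: OUT[B1] = IN[B2] = {d, f}
Applying B1's transfer function to that OUT value gives IN[B1] (row B1 above).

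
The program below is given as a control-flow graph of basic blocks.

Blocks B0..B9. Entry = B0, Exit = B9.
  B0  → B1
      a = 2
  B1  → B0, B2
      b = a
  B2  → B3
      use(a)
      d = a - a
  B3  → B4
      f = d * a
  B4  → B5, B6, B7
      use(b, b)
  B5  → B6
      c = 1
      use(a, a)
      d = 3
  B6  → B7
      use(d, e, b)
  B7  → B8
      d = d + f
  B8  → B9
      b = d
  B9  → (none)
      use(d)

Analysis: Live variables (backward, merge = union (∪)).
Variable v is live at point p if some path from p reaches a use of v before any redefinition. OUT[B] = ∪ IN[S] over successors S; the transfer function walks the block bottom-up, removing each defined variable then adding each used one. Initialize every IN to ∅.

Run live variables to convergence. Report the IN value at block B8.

Answer: {d}

Trace:
Per-block solution:
  B0: | IN={e} | OUT={a, e}
  B1: | IN={a, e} | OUT={a, b, e}
  B2: | IN={a, b, e} | OUT={a, b, d, e}
  B3: | IN={a, b, d, e} | OUT={a, b, d, e, f}
  B4: | IN={a, b, d, e, f} | OUT={a, b, d, e, f}
  B5: | IN={a, b, e, f} | OUT={b, d, e, f}
  B6: | IN={b, d, e, f} | OUT={d, f}
  B7: | IN={d, f} | OUT={d}
  B8: | IN={d} | OUT={d}
  B9: | IN={d} | OUT={}

Merge at B8: OUT[B8] = IN[B9] = {d}
Applying B8's transfer function to that OUT value gives IN[B8] (row B8 above).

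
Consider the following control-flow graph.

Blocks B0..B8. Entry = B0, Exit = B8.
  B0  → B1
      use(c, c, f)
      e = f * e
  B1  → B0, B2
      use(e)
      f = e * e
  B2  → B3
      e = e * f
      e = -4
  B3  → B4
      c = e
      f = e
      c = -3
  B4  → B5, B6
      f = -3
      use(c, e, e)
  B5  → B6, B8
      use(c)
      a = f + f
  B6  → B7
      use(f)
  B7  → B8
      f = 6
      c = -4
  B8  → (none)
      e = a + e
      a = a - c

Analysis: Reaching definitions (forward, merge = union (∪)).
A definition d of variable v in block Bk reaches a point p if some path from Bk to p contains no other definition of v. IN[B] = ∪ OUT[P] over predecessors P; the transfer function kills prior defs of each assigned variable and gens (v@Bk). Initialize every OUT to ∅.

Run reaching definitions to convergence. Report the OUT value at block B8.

Answer: {a@B8, c@B3, c@B7, e@B8, f@B4, f@B7}

Working:
Per-block solution:
  B0: | IN={e@B0, f@B1} | OUT={e@B0, f@B1}
  B1: | IN={e@B0, f@B1} | OUT={e@B0, f@B1}
  B2: | IN={e@B0, f@B1} | OUT={e@B2, f@B1}
  B3: | IN={e@B2, f@B1} | OUT={c@B3, e@B2, f@B3}
  B4: | IN={c@B3, e@B2, f@B3} | OUT={c@B3, e@B2, f@B4}
  B5: | IN={c@B3, e@B2, f@B4} | OUT={a@B5, c@B3, e@B2, f@B4}
  B6: | IN={a@B5, c@B3, e@B2, f@B4} | OUT={a@B5, c@B3, e@B2, f@B4}
  B7: | IN={a@B5, c@B3, e@B2, f@B4} | OUT={a@B5, c@B7, e@B2, f@B7}
  B8: | IN={a@B5, c@B3, c@B7, e@B2, f@B4, f@B7} | OUT={a@B8, c@B3, c@B7, e@B8, f@B4, f@B7}

Merge at B8: IN[B8] = OUT[B5] ⊔ OUT[B7] = {a@B5, c@B3, c@B7, e@B2, f@B4, f@B7}
Applying B8's transfer function to that IN value gives OUT[B8] (row B8 above).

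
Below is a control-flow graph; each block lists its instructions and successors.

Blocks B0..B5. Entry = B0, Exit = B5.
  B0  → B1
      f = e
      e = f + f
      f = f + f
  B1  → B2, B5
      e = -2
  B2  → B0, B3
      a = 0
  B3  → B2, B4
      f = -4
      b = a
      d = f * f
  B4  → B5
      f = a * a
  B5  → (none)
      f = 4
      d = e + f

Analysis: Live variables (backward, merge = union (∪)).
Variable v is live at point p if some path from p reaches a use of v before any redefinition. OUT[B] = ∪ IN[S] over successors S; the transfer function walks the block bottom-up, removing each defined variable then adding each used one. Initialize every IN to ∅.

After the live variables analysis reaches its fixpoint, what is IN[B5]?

Fixpoint table:
  B0: | IN={e} | OUT={}
  B1: | IN={} | OUT={e}
  B2: | IN={e} | OUT={a, e}
  B3: | IN={a, e} | OUT={a, e}
  B4: | IN={a, e} | OUT={e}
  B5: | IN={e} | OUT={}

B5 is the boundary node: OUT[B5] = {}
Applying B5's transfer function to that OUT value gives IN[B5] (row B5 above).

Answer: {e}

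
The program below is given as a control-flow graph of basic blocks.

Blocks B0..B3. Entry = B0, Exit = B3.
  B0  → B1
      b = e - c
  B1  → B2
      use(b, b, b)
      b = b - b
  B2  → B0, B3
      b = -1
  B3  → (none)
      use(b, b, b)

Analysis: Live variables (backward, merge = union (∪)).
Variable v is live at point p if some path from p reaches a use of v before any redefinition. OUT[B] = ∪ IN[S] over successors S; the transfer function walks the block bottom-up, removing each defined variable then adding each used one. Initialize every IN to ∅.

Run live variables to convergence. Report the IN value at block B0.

Converged values:
  B0: | IN={c, e} | OUT={b, c, e}
  B1: | IN={b, c, e} | OUT={c, e}
  B2: | IN={c, e} | OUT={b, c, e}
  B3: | IN={b} | OUT={}

Merge at B0: OUT[B0] = IN[B1] = {b, c, e}
Applying B0's transfer function to that OUT value gives IN[B0] (row B0 above).

Answer: {c, e}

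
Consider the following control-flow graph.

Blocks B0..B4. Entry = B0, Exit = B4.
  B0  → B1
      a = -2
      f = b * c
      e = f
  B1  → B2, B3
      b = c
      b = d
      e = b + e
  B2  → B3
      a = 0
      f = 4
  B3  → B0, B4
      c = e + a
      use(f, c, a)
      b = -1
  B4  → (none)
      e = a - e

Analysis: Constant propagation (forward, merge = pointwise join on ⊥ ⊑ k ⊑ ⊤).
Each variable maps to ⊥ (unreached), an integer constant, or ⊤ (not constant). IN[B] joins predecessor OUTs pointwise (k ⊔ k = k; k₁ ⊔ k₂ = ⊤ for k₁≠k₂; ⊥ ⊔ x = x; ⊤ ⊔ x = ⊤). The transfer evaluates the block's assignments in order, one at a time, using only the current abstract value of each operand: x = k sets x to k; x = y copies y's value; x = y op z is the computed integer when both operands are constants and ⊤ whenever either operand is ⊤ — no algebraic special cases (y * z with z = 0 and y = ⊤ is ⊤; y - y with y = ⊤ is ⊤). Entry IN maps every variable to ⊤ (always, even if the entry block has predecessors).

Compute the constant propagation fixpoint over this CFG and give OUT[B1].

Converged values:
  B0:   IN=(all ⊤)   OUT={a:-2; rest ⊤}
  B1:   IN={a:-2; rest ⊤}   OUT={a:-2; rest ⊤}
  B2:   IN={a:-2; rest ⊤}   OUT={a:0, f:4; rest ⊤}
  B3:   IN=(all ⊤)   OUT={b:-1; rest ⊤}
  B4:   IN={b:-1; rest ⊤}   OUT={b:-1; rest ⊤}

Merge at B1: IN[B1] = OUT[B0] = {a: -2, b: ⊤, c: ⊤, d: ⊤, e: ⊤, f: ⊤}
Applying B1's transfer function to that IN value gives OUT[B1] (row B1 above).

Answer: {a: -2, b: ⊤, c: ⊤, d: ⊤, e: ⊤, f: ⊤}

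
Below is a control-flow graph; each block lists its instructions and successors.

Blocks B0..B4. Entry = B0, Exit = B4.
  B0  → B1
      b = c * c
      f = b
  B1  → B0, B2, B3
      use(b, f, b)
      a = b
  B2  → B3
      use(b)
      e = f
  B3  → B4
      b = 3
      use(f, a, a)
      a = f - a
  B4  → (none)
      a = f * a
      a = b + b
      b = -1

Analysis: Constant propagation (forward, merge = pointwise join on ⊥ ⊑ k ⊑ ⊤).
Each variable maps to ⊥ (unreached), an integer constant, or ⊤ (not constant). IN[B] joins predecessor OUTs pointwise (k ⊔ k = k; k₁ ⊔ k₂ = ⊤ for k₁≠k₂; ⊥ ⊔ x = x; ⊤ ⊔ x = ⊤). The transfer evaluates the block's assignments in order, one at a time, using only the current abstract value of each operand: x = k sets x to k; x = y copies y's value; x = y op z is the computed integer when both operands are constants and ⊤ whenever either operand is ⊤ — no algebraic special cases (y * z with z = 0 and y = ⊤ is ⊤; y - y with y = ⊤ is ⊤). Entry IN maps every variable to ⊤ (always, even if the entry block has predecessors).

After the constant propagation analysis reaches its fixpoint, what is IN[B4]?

Answer: {a: ⊤, b: 3, c: ⊤, d: ⊤, e: ⊤, f: ⊤}

Trace:
Fixpoint table:
  B0: | IN=(all ⊤) | OUT=(all ⊤)
  B1: | IN=(all ⊤) | OUT=(all ⊤)
  B2: | IN=(all ⊤) | OUT=(all ⊤)
  B3: | IN=(all ⊤) | OUT={b:3; rest ⊤}
  B4: | IN={b:3; rest ⊤} | OUT={a:6, b:-1; rest ⊤}

Merge at B4: IN[B4] = OUT[B3] = {a: ⊤, b: 3, c: ⊤, d: ⊤, e: ⊤, f: ⊤}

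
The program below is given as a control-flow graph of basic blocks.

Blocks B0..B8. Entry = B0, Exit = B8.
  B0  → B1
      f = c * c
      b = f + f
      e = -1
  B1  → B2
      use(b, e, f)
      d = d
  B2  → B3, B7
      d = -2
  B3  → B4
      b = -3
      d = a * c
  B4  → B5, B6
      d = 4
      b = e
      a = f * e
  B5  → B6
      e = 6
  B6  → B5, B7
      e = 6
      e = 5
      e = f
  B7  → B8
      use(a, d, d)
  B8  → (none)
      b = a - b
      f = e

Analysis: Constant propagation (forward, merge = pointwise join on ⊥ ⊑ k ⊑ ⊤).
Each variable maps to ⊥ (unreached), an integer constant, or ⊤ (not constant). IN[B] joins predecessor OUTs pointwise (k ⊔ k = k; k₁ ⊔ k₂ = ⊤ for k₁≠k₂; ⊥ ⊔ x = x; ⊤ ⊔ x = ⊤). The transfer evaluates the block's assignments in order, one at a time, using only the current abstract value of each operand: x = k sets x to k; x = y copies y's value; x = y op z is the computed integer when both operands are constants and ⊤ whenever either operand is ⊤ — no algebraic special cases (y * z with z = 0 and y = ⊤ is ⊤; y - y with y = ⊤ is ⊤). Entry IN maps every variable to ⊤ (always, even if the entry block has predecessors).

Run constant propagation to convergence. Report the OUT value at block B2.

Answer: {a: ⊤, b: ⊤, c: ⊤, d: -2, e: -1, f: ⊤}

Trace:
Per-block solution:
  B0: | IN=(all ⊤) | OUT={e:-1; rest ⊤}
  B1: | IN={e:-1; rest ⊤} | OUT={e:-1; rest ⊤}
  B2: | IN={e:-1; rest ⊤} | OUT={d:-2, e:-1; rest ⊤}
  B3: | IN={d:-2, e:-1; rest ⊤} | OUT={b:-3, e:-1; rest ⊤}
  B4: | IN={b:-3, e:-1; rest ⊤} | OUT={b:-1, d:4, e:-1; rest ⊤}
  B5: | IN={b:-1, d:4; rest ⊤} | OUT={b:-1, d:4, e:6; rest ⊤}
  B6: | IN={b:-1, d:4; rest ⊤} | OUT={b:-1, d:4; rest ⊤}
  B7: | IN=(all ⊤) | OUT=(all ⊤)
  B8: | IN=(all ⊤) | OUT=(all ⊤)

Merge at B2: IN[B2] = OUT[B1] = {a: ⊤, b: ⊤, c: ⊤, d: ⊤, e: -1, f: ⊤}
Applying B2's transfer function to that IN value gives OUT[B2] (row B2 above).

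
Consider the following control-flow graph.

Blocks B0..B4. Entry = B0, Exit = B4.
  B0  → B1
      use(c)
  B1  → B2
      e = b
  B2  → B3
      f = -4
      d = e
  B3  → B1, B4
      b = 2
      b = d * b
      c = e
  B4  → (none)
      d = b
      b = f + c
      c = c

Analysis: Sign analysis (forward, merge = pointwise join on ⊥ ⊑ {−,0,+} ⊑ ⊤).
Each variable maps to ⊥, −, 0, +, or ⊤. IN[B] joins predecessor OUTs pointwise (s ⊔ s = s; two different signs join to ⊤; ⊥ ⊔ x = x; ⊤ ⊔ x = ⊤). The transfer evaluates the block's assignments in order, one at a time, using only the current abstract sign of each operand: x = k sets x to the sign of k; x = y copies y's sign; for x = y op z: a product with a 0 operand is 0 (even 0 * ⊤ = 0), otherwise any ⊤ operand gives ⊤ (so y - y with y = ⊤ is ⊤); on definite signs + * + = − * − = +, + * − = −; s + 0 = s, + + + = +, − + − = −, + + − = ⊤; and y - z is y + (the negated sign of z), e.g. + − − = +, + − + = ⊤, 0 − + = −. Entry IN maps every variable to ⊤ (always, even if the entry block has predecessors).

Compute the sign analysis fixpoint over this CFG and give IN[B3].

Fixpoint table:
  B0:  IN=(all ⊤)  OUT=(all ⊤)
  B1:  IN=(all ⊤)  OUT=(all ⊤)
  B2:  IN=(all ⊤)  OUT={f:-; rest ⊤}
  B3:  IN={f:-; rest ⊤}  OUT={f:-; rest ⊤}
  B4:  IN={f:-; rest ⊤}  OUT={f:-; rest ⊤}

Merge at B3: IN[B3] = OUT[B2] = {a: ⊤, b: ⊤, c: ⊤, d: ⊤, e: ⊤, f: -}

Answer: {a: ⊤, b: ⊤, c: ⊤, d: ⊤, e: ⊤, f: -}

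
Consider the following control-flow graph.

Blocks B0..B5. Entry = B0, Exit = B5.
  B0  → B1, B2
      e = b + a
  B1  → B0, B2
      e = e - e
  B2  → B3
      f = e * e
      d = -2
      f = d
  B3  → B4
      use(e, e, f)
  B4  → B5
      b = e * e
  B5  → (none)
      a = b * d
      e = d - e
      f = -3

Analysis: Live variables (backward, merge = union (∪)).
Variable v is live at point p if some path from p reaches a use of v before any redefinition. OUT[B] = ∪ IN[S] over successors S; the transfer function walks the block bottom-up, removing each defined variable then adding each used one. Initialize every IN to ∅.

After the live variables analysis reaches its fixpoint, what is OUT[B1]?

Converged values:
  B0:  IN={a, b}  OUT={a, b, e}
  B1:  IN={a, b, e}  OUT={a, b, e}
  B2:  IN={e}  OUT={d, e, f}
  B3:  IN={d, e, f}  OUT={d, e}
  B4:  IN={d, e}  OUT={b, d, e}
  B5:  IN={b, d, e}  OUT={}

Merge at B1: OUT[B1] = IN[B0] ⊔ IN[B2] = {a, b, e}

Answer: {a, b, e}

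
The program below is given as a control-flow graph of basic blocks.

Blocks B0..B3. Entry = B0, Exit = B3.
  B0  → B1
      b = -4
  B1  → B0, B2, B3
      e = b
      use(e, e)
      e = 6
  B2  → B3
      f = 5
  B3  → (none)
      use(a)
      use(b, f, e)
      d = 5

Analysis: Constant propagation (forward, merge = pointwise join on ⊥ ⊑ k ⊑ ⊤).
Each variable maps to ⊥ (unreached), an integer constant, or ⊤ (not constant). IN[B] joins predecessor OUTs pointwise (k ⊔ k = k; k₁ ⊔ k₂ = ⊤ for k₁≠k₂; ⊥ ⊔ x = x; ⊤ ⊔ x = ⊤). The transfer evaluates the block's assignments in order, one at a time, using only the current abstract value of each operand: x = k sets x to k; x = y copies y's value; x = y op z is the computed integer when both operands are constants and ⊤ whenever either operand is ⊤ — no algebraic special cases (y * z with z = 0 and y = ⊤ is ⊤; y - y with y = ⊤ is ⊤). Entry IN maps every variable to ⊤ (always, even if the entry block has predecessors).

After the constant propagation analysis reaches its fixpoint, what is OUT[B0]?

Converged values:
  B0: | IN=(all ⊤) | OUT={b:-4; rest ⊤}
  B1: | IN={b:-4; rest ⊤} | OUT={b:-4, e:6; rest ⊤}
  B2: | IN={b:-4, e:6; rest ⊤} | OUT={b:-4, e:6, f:5; rest ⊤}
  B3: | IN={b:-4, e:6; rest ⊤} | OUT={b:-4, d:5, e:6; rest ⊤}

Merge at B0 (entry node, so the boundary value (all ⊤) is joined with the incoming edge(s)): IN[B0] = (all ⊤) ⊔ OUT[B1] = {a: ⊤, b: ⊤, c: ⊤, d: ⊤, e: ⊤, f: ⊤}
Applying B0's transfer function to that IN value gives OUT[B0] (row B0 above).

Answer: {a: ⊤, b: -4, c: ⊤, d: ⊤, e: ⊤, f: ⊤}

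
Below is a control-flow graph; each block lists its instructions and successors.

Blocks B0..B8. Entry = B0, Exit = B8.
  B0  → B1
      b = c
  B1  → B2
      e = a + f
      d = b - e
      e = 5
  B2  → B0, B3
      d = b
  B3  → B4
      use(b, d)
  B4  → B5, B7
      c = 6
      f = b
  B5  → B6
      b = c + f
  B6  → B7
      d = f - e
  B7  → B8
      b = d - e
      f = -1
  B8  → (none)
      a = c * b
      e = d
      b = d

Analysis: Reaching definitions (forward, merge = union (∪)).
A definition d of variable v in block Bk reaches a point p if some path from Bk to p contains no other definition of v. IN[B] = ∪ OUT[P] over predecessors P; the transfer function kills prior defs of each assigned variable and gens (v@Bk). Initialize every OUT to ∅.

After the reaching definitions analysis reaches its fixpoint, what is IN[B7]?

Fixpoint table:
  B0:   IN={b@B0, d@B2, e@B1}   OUT={b@B0, d@B2, e@B1}
  B1:   IN={b@B0, d@B2, e@B1}   OUT={b@B0, d@B1, e@B1}
  B2:   IN={b@B0, d@B1, e@B1}   OUT={b@B0, d@B2, e@B1}
  B3:   IN={b@B0, d@B2, e@B1}   OUT={b@B0, d@B2, e@B1}
  B4:   IN={b@B0, d@B2, e@B1}   OUT={b@B0, c@B4, d@B2, e@B1, f@B4}
  B5:   IN={b@B0, c@B4, d@B2, e@B1, f@B4}   OUT={b@B5, c@B4, d@B2, e@B1, f@B4}
  B6:   IN={b@B5, c@B4, d@B2, e@B1, f@B4}   OUT={b@B5, c@B4, d@B6, e@B1, f@B4}
  B7:   IN={b@B0, b@B5, c@B4, d@B2, d@B6, e@B1, f@B4}   OUT={b@B7, c@B4, d@B2, d@B6, e@B1, f@B7}
  B8:   IN={b@B7, c@B4, d@B2, d@B6, e@B1, f@B7}   OUT={a@B8, b@B8, c@B4, d@B2, d@B6, e@B8, f@B7}

Merge at B7: IN[B7] = OUT[B4] ⊔ OUT[B6] = {b@B0, b@B5, c@B4, d@B2, d@B6, e@B1, f@B4}

Answer: {b@B0, b@B5, c@B4, d@B2, d@B6, e@B1, f@B4}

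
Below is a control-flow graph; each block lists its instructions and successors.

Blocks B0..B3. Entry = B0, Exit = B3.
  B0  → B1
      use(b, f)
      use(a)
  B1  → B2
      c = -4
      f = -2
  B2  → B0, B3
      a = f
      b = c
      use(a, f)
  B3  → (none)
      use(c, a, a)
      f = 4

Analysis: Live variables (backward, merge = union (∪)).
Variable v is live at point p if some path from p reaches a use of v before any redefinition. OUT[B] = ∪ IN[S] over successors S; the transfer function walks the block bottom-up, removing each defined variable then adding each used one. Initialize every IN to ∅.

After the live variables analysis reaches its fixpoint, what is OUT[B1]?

Answer: {c, f}

Trace:
Converged values:
  B0:  IN={a, b, f}  OUT={}
  B1:  IN={}  OUT={c, f}
  B2:  IN={c, f}  OUT={a, b, c, f}
  B3:  IN={a, c}  OUT={}

Merge at B1: OUT[B1] = IN[B2] = {c, f}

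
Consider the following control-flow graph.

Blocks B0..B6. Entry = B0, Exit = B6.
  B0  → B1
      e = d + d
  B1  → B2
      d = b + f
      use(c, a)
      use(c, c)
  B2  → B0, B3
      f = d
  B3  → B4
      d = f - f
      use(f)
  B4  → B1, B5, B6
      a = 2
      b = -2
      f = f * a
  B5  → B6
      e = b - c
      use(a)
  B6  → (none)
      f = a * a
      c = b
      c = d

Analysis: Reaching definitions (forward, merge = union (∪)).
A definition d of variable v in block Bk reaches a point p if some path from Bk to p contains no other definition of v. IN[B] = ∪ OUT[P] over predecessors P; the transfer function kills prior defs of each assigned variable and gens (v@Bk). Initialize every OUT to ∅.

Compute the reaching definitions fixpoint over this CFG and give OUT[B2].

Converged values:
  B0:  IN={a@B4, b@B4, d@B1, e@B0, f@B2}  OUT={a@B4, b@B4, d@B1, e@B0, f@B2}
  B1:  IN={a@B4, b@B4, d@B1, d@B3, e@B0, f@B2, f@B4}  OUT={a@B4, b@B4, d@B1, e@B0, f@B2, f@B4}
  B2:  IN={a@B4, b@B4, d@B1, e@B0, f@B2, f@B4}  OUT={a@B4, b@B4, d@B1, e@B0, f@B2}
  B3:  IN={a@B4, b@B4, d@B1, e@B0, f@B2}  OUT={a@B4, b@B4, d@B3, e@B0, f@B2}
  B4:  IN={a@B4, b@B4, d@B3, e@B0, f@B2}  OUT={a@B4, b@B4, d@B3, e@B0, f@B4}
  B5:  IN={a@B4, b@B4, d@B3, e@B0, f@B4}  OUT={a@B4, b@B4, d@B3, e@B5, f@B4}
  B6:  IN={a@B4, b@B4, d@B3, e@B0, e@B5, f@B4}  OUT={a@B4, b@B4, c@B6, d@B3, e@B0, e@B5, f@B6}

Merge at B2: IN[B2] = OUT[B1] = {a@B4, b@B4, d@B1, e@B0, f@B2, f@B4}
Applying B2's transfer function to that IN value gives OUT[B2] (row B2 above).

Answer: {a@B4, b@B4, d@B1, e@B0, f@B2}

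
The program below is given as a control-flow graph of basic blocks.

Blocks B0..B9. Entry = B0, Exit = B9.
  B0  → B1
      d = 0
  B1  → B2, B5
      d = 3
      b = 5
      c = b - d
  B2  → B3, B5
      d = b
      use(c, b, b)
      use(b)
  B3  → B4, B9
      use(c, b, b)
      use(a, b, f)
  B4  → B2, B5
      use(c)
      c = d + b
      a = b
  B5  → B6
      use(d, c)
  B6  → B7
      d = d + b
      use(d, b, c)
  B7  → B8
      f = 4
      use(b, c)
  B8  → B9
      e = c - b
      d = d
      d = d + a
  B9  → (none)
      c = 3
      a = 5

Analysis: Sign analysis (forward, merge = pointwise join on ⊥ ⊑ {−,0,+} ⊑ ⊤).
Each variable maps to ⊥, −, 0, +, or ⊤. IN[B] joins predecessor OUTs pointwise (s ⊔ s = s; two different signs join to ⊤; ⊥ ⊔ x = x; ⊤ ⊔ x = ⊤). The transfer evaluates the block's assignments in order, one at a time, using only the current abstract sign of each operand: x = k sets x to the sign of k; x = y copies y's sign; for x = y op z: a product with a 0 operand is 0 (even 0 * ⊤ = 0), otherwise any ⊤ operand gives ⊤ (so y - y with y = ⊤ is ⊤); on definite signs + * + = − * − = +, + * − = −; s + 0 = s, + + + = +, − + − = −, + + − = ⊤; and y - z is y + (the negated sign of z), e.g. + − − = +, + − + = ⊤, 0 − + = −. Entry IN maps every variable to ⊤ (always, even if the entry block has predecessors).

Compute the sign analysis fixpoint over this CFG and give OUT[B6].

Answer: {a: ⊤, b: +, c: ⊤, d: +, e: ⊤, f: ⊤}

Working:
Converged values:
  B0: | IN=(all ⊤) | OUT={d:0; rest ⊤}
  B1: | IN={d:0; rest ⊤} | OUT={b:+, d:+; rest ⊤}
  B2: | IN={b:+, d:+; rest ⊤} | OUT={b:+, d:+; rest ⊤}
  B3: | IN={b:+, d:+; rest ⊤} | OUT={b:+, d:+; rest ⊤}
  B4: | IN={b:+, d:+; rest ⊤} | OUT={a:+, b:+, c:+, d:+; rest ⊤}
  B5: | IN={b:+, d:+; rest ⊤} | OUT={b:+, d:+; rest ⊤}
  B6: | IN={b:+, d:+; rest ⊤} | OUT={b:+, d:+; rest ⊤}
  B7: | IN={b:+, d:+; rest ⊤} | OUT={b:+, d:+, f:+; rest ⊤}
  B8: | IN={b:+, d:+, f:+; rest ⊤} | OUT={b:+, f:+; rest ⊤}
  B9: | IN={b:+; rest ⊤} | OUT={a:+, b:+, c:+; rest ⊤}

Merge at B6: IN[B6] = OUT[B5] = {a: ⊤, b: +, c: ⊤, d: +, e: ⊤, f: ⊤}
Applying B6's transfer function to that IN value gives OUT[B6] (row B6 above).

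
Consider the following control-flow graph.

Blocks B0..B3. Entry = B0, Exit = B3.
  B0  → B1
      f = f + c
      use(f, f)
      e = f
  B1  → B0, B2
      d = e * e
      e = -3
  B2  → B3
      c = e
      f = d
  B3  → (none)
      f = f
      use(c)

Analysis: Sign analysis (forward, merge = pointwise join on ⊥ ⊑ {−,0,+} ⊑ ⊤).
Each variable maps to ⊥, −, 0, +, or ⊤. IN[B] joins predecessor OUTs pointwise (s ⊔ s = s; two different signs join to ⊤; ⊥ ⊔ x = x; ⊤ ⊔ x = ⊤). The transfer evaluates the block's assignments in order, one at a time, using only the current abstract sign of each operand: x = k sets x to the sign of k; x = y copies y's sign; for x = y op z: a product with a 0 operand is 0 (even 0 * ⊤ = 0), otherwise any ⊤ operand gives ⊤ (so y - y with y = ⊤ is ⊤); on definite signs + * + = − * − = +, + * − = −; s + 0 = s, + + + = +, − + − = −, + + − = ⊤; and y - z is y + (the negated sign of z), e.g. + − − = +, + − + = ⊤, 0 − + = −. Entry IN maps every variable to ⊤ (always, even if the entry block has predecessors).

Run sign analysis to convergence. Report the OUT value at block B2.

Fixpoint table:
  B0: | IN=(all ⊤) | OUT=(all ⊤)
  B1: | IN=(all ⊤) | OUT={e:-; rest ⊤}
  B2: | IN={e:-; rest ⊤} | OUT={c:-, e:-; rest ⊤}
  B3: | IN={c:-, e:-; rest ⊤} | OUT={c:-, e:-; rest ⊤}

Merge at B2: IN[B2] = OUT[B1] = {a: ⊤, b: ⊤, c: ⊤, d: ⊤, e: -, f: ⊤}
Applying B2's transfer function to that IN value gives OUT[B2] (row B2 above).

Answer: {a: ⊤, b: ⊤, c: -, d: ⊤, e: -, f: ⊤}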